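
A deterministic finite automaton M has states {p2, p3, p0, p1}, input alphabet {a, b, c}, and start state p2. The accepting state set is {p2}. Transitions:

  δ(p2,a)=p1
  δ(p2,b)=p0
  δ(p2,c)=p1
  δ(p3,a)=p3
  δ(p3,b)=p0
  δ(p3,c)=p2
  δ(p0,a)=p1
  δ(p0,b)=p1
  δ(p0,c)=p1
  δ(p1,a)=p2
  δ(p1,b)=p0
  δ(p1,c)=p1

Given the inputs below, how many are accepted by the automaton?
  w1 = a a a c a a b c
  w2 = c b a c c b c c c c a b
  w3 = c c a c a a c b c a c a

1

w1: Trace: p2 -a-> p1 -a-> p2 -a-> p1 -c-> p1 -a-> p2 -a-> p1 -b-> p0 -c-> p1  → end p1, rejected
w2: Trace: p2 -c-> p1 -b-> p0 -a-> p1 -c-> p1 -c-> p1 -b-> p0 -c-> p1 -c-> p1 -c-> p1 -c-> p1 -a-> p2 -b-> p0  → end p0, rejected
w3: Trace: p2 -c-> p1 -c-> p1 -a-> p2 -c-> p1 -a-> p2 -a-> p1 -c-> p1 -b-> p0 -c-> p1 -a-> p2 -c-> p1 -a-> p2  → end p2, accepted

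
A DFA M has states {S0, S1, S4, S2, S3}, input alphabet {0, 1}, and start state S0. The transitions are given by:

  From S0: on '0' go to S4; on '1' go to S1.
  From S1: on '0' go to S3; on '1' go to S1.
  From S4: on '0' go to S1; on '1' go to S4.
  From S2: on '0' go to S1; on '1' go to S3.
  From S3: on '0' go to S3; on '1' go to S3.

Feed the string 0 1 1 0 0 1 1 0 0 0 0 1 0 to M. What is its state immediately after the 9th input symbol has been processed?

S3

S0 → S4 → S4 → S4 → S1 → S3 → S3 → S3 → S3 → S3
After 9 symbols: S3.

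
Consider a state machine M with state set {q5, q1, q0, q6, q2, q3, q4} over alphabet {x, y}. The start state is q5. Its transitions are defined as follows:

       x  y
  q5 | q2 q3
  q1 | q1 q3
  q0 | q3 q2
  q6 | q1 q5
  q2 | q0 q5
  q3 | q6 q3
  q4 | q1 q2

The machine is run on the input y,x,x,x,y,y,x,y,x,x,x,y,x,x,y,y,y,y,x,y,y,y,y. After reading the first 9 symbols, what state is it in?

start at q5
read 'y': q5 → q3
read 'x': q3 → q6
read 'x': q6 → q1
read 'x': q1 → q1
read 'y': q1 → q3
read 'y': q3 → q3
read 'x': q3 → q6
read 'y': q6 → q5
read 'x': q5 → q2
After 9 symbols: q2.

q2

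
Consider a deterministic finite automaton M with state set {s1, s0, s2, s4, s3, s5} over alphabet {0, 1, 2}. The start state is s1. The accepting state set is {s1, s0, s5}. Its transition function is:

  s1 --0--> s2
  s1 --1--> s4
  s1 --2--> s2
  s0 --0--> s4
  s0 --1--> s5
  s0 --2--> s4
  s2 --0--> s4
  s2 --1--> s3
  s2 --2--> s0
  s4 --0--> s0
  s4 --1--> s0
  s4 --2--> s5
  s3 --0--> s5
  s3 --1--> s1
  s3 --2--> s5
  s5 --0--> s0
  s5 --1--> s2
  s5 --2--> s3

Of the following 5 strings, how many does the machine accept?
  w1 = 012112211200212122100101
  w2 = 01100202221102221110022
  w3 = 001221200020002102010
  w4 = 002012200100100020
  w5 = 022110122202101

w1:
  start at s1
  read '0': s1 → s2
  read '1': s2 → s3
  read '2': s3 → s5
  read '1': s5 → s2
  read '1': s2 → s3
  read '2': s3 → s5
  read '2': s5 → s3
  read '1': s3 → s1
  read '1': s1 → s4
  read '2': s4 → s5
  read '0': s5 → s0
  read '0': s0 → s4
  read '2': s4 → s5
  read '1': s5 → s2
  read '2': s2 → s0
  read '1': s0 → s5
  read '2': s5 → s3
  read '2': s3 → s5
  read '1': s5 → s2
  read '0': s2 → s4
  read '0': s4 → s0
  read '1': s0 → s5
  read '0': s5 → s0
  read '1': s0 → s5
  end s5, accepted
w2:
  start at s1
  read '0': s1 → s2
  read '1': s2 → s3
  read '1': s3 → s1
  read '0': s1 → s2
  read '0': s2 → s4
  read '2': s4 → s5
  read '0': s5 → s0
  read '2': s0 → s4
  read '2': s4 → s5
  read '2': s5 → s3
  read '1': s3 → s1
  read '1': s1 → s4
  read '0': s4 → s0
  read '2': s0 → s4
  read '2': s4 → s5
  read '2': s5 → s3
  read '1': s3 → s1
  read '1': s1 → s4
  read '1': s4 → s0
  read '0': s0 → s4
  read '0': s4 → s0
  read '2': s0 → s4
  read '2': s4 → s5
  end s5, accepted
w3:
  start at s1
  read '0': s1 → s2
  read '0': s2 → s4
  read '1': s4 → s0
  read '2': s0 → s4
  read '2': s4 → s5
  read '1': s5 → s2
  read '2': s2 → s0
  read '0': s0 → s4
  read '0': s4 → s0
  read '0': s0 → s4
  read '2': s4 → s5
  read '0': s5 → s0
  read '0': s0 → s4
  read '0': s4 → s0
  read '2': s0 → s4
  read '1': s4 → s0
  read '0': s0 → s4
  read '2': s4 → s5
  read '0': s5 → s0
  read '1': s0 → s5
  read '0': s5 → s0
  end s0, accepted
w4:
  start at s1
  read '0': s1 → s2
  read '0': s2 → s4
  read '2': s4 → s5
  read '0': s5 → s0
  read '1': s0 → s5
  read '2': s5 → s3
  read '2': s3 → s5
  read '0': s5 → s0
  read '0': s0 → s4
  read '1': s4 → s0
  read '0': s0 → s4
  read '0': s4 → s0
  read '1': s0 → s5
  read '0': s5 → s0
  read '0': s0 → s4
  read '0': s4 → s0
  read '2': s0 → s4
  read '0': s4 → s0
  end s0, accepted
w5:
  start at s1
  read '0': s1 → s2
  read '2': s2 → s0
  read '2': s0 → s4
  read '1': s4 → s0
  read '1': s0 → s5
  read '0': s5 → s0
  read '1': s0 → s5
  read '2': s5 → s3
  read '2': s3 → s5
  read '2': s5 → s3
  read '0': s3 → s5
  read '2': s5 → s3
  read '1': s3 → s1
  read '0': s1 → s2
  read '1': s2 → s3
  end s3, rejected

4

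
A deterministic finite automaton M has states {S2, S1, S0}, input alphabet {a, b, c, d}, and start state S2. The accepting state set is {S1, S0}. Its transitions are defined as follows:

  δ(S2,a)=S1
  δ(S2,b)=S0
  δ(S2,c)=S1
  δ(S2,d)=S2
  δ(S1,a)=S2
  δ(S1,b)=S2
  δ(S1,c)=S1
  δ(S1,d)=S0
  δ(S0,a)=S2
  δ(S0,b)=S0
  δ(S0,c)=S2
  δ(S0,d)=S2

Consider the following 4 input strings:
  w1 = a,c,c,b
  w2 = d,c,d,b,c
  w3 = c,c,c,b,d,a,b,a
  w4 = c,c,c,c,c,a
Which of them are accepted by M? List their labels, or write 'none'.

w3

w1: S2 → S1 → S1 → S1 → S2  → end S2, rejected
w2: S2 → S2 → S1 → S0 → S0 → S2  → end S2, rejected
w3: S2 → S1 → S1 → S1 → S2 → S2 → S1 → S2 → S1  → end S1, accepted
w4: S2 → S1 → S1 → S1 → S1 → S1 → S2  → end S2, rejected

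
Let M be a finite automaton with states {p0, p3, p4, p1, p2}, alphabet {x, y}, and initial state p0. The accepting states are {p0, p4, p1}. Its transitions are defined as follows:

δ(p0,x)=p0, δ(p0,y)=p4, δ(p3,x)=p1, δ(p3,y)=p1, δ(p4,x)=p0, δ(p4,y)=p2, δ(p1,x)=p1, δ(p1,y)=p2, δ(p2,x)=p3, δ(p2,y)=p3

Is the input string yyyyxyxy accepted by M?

Yes

Trace: p0 -y-> p4 -y-> p2 -y-> p3 -y-> p1 -x-> p1 -y-> p2 -x-> p3 -y-> p1
End state p1 is accepting.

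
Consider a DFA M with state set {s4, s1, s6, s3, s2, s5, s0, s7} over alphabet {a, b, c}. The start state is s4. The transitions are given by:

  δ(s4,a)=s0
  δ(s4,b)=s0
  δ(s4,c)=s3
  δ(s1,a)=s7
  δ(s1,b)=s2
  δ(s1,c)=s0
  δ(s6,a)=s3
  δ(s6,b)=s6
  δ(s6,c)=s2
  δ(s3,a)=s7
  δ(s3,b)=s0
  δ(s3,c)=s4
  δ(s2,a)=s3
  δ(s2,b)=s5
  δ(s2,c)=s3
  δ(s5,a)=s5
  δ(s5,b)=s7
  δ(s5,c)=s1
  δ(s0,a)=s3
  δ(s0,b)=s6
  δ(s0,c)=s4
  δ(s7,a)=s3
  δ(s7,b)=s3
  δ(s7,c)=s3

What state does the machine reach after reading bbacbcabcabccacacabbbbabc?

start at s4
read 'b': s4 → s0
read 'b': s0 → s6
read 'a': s6 → s3
read 'c': s3 → s4
read 'b': s4 → s0
read 'c': s0 → s4
read 'a': s4 → s0
read 'b': s0 → s6
read 'c': s6 → s2
read 'a': s2 → s3
read 'b': s3 → s0
read 'c': s0 → s4
read 'c': s4 → s3
read 'a': s3 → s7
read 'c': s7 → s3
read 'a': s3 → s7
read 'c': s7 → s3
read 'a': s3 → s7
read 'b': s7 → s3
read 'b': s3 → s0
read 'b': s0 → s6
read 'b': s6 → s6
read 'a': s6 → s3
read 'b': s3 → s0
read 'c': s0 → s4

s4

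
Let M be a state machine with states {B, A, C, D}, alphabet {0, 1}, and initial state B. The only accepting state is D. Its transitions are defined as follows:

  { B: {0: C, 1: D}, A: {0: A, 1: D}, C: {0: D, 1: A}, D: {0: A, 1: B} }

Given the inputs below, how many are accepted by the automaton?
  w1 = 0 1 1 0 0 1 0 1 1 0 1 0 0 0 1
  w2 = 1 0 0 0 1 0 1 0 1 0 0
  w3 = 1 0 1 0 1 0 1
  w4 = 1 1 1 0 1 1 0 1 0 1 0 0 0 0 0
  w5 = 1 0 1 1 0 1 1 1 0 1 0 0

w1:
  start at B
  read '0': B → C
  read '1': C → A
  read '1': A → D
  read '0': D → A
  read '0': A → A
  read '1': A → D
  read '0': D → A
  read '1': A → D
  read '1': D → B
  read '0': B → C
  read '1': C → A
  read '0': A → A
  read '0': A → A
  read '0': A → A
  read '1': A → D
  end D, accepted
w2:
  start at B
  read '1': B → D
  read '0': D → A
  read '0': A → A
  read '0': A → A
  read '1': A → D
  read '0': D → A
  read '1': A → D
  read '0': D → A
  read '1': A → D
  read '0': D → A
  read '0': A → A
  end A, rejected
w3:
  start at B
  read '1': B → D
  read '0': D → A
  read '1': A → D
  read '0': D → A
  read '1': A → D
  read '0': D → A
  read '1': A → D
  end D, accepted
w4:
  start at B
  read '1': B → D
  read '1': D → B
  read '1': B → D
  read '0': D → A
  read '1': A → D
  read '1': D → B
  read '0': B → C
  read '1': C → A
  read '0': A → A
  read '1': A → D
  read '0': D → A
  read '0': A → A
  read '0': A → A
  read '0': A → A
  read '0': A → A
  end A, rejected
w5:
  start at B
  read '1': B → D
  read '0': D → A
  read '1': A → D
  read '1': D → B
  read '0': B → C
  read '1': C → A
  read '1': A → D
  read '1': D → B
  read '0': B → C
  read '1': C → A
  read '0': A → A
  read '0': A → A
  end A, rejected

2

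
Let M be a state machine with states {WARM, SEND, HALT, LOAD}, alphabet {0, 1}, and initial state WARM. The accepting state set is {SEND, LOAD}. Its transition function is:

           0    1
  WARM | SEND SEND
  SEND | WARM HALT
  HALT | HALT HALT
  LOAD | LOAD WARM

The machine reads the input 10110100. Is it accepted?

start at WARM
read '1': WARM → SEND
read '0': SEND → WARM
read '1': WARM → SEND
read '1': SEND → HALT
read '0': HALT → HALT
read '1': HALT → HALT
read '0': HALT → HALT
read '0': HALT → HALT
End state HALT is not accepting.

No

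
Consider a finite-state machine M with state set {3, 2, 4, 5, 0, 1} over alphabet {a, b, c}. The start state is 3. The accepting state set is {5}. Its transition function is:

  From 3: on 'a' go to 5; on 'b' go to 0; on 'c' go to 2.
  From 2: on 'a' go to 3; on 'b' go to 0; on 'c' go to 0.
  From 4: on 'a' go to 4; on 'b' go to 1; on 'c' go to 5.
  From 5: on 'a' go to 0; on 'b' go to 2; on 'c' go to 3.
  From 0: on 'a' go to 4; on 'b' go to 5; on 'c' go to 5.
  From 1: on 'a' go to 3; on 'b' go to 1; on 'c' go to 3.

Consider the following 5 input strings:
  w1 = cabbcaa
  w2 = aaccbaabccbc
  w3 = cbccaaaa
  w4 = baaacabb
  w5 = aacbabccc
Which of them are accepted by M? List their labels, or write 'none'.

w2

w1:
  start at 3
  read 'c': 3 → 2
  read 'a': 2 → 3
  read 'b': 3 → 0
  read 'b': 0 → 5
  read 'c': 5 → 3
  read 'a': 3 → 5
  read 'a': 5 → 0
  end 0, rejected
w2:
  start at 3
  read 'a': 3 → 5
  read 'a': 5 → 0
  read 'c': 0 → 5
  read 'c': 5 → 3
  read 'b': 3 → 0
  read 'a': 0 → 4
  read 'a': 4 → 4
  read 'b': 4 → 1
  read 'c': 1 → 3
  read 'c': 3 → 2
  read 'b': 2 → 0
  read 'c': 0 → 5
  end 5, accepted
w3:
  start at 3
  read 'c': 3 → 2
  read 'b': 2 → 0
  read 'c': 0 → 5
  read 'c': 5 → 3
  read 'a': 3 → 5
  read 'a': 5 → 0
  read 'a': 0 → 4
  read 'a': 4 → 4
  end 4, rejected
w4:
  start at 3
  read 'b': 3 → 0
  read 'a': 0 → 4
  read 'a': 4 → 4
  read 'a': 4 → 4
  read 'c': 4 → 5
  read 'a': 5 → 0
  read 'b': 0 → 5
  read 'b': 5 → 2
  end 2, rejected
w5:
  start at 3
  read 'a': 3 → 5
  read 'a': 5 → 0
  read 'c': 0 → 5
  read 'b': 5 → 2
  read 'a': 2 → 3
  read 'b': 3 → 0
  read 'c': 0 → 5
  read 'c': 5 → 3
  read 'c': 3 → 2
  end 2, rejected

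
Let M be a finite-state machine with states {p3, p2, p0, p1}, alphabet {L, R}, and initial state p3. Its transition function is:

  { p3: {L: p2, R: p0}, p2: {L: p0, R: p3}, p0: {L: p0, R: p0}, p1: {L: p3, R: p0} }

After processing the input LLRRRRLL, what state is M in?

start at p3
read 'L': p3 → p2
read 'L': p2 → p0
read 'R': p0 → p0
read 'R': p0 → p0
read 'R': p0 → p0
read 'R': p0 → p0
read 'L': p0 → p0
read 'L': p0 → p0

p0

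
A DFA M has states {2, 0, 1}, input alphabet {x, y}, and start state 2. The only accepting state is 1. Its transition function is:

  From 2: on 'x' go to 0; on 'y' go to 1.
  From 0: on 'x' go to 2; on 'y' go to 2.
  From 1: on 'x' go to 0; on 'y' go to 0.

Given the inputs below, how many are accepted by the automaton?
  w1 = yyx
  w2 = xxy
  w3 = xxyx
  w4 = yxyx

1

w1: Trace: 2 -y-> 1 -y-> 0 -x-> 2  → end 2, rejected
w2: Trace: 2 -x-> 0 -x-> 2 -y-> 1  → end 1, accepted
w3: Trace: 2 -x-> 0 -x-> 2 -y-> 1 -x-> 0  → end 0, rejected
w4: Trace: 2 -y-> 1 -x-> 0 -y-> 2 -x-> 0  → end 0, rejected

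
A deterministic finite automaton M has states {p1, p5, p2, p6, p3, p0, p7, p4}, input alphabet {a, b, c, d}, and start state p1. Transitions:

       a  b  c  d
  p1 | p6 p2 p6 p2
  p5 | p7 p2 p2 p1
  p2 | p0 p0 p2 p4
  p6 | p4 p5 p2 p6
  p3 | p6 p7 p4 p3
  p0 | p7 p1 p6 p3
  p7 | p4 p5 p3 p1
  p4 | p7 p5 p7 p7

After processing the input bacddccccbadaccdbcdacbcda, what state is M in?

p6

start at p1
read 'b': p1 → p2
read 'a': p2 → p0
read 'c': p0 → p6
read 'd': p6 → p6
read 'd': p6 → p6
read 'c': p6 → p2
read 'c': p2 → p2
read 'c': p2 → p2
read 'c': p2 → p2
read 'b': p2 → p0
read 'a': p0 → p7
read 'd': p7 → p1
read 'a': p1 → p6
read 'c': p6 → p2
read 'c': p2 → p2
read 'd': p2 → p4
read 'b': p4 → p5
read 'c': p5 → p2
read 'd': p2 → p4
read 'a': p4 → p7
read 'c': p7 → p3
read 'b': p3 → p7
read 'c': p7 → p3
read 'd': p3 → p3
read 'a': p3 → p6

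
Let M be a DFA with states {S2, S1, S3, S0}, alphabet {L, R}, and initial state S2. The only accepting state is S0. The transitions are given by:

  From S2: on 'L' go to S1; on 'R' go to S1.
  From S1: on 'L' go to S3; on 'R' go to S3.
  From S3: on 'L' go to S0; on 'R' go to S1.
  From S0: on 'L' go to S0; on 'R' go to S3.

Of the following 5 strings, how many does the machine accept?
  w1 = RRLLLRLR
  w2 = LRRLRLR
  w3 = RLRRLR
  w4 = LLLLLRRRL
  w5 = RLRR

w1: Trace: S2 -R-> S1 -R-> S3 -L-> S0 -L-> S0 -L-> S0 -R-> S3 -L-> S0 -R-> S3  → end S3, rejected
w2: Trace: S2 -L-> S1 -R-> S3 -R-> S1 -L-> S3 -R-> S1 -L-> S3 -R-> S1  → end S1, rejected
w3: Trace: S2 -R-> S1 -L-> S3 -R-> S1 -R-> S3 -L-> S0 -R-> S3  → end S3, rejected
w4: Trace: S2 -L-> S1 -L-> S3 -L-> S0 -L-> S0 -L-> S0 -R-> S3 -R-> S1 -R-> S3 -L-> S0  → end S0, accepted
w5: Trace: S2 -R-> S1 -L-> S3 -R-> S1 -R-> S3  → end S3, rejected

1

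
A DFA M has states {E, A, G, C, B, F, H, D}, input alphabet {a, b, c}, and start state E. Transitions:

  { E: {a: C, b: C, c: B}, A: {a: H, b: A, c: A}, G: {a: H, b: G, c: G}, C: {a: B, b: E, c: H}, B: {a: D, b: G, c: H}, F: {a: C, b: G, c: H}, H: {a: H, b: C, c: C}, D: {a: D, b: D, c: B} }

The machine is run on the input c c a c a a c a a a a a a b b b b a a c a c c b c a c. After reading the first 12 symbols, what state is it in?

E → B → H → H → C → B → D → B → D → D → D → D → D
After 12 symbols: D.

D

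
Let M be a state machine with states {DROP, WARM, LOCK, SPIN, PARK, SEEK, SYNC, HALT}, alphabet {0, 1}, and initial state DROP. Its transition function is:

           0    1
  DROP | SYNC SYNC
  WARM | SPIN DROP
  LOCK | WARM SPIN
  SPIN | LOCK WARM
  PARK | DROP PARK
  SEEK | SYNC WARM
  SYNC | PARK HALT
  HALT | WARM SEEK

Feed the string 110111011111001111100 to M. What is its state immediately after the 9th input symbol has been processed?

SYNC

Trace: DROP -1-> SYNC -1-> HALT -0-> WARM -1-> DROP -1-> SYNC -1-> HALT -0-> WARM -1-> DROP -1-> SYNC
After 9 symbols: SYNC.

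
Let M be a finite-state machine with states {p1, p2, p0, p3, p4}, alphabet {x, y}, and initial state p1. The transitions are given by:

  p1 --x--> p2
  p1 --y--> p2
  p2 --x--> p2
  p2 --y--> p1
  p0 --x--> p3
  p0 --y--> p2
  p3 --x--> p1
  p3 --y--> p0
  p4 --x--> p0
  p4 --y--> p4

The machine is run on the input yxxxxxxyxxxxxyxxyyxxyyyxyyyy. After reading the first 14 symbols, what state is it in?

Trace: p1 -y-> p2 -x-> p2 -x-> p2 -x-> p2 -x-> p2 -x-> p2 -x-> p2 -y-> p1 -x-> p2 -x-> p2 -x-> p2 -x-> p2 -x-> p2 -y-> p1
After 14 symbols: p1.

p1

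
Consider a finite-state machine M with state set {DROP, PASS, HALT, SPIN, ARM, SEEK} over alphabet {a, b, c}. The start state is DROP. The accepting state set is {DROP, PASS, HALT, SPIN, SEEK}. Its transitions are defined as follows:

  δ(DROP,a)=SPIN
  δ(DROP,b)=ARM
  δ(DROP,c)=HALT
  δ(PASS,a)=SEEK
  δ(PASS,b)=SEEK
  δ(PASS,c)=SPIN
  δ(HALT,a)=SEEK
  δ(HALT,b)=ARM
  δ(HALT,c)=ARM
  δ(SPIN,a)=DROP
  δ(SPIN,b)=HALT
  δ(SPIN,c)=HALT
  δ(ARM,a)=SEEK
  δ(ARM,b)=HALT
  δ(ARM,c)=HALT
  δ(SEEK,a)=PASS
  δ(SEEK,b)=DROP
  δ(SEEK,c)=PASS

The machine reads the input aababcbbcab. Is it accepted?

DROP → SPIN → DROP → ARM → SEEK → DROP → HALT → ARM → HALT → ARM → SEEK → DROP
End state DROP is accepting.

Yes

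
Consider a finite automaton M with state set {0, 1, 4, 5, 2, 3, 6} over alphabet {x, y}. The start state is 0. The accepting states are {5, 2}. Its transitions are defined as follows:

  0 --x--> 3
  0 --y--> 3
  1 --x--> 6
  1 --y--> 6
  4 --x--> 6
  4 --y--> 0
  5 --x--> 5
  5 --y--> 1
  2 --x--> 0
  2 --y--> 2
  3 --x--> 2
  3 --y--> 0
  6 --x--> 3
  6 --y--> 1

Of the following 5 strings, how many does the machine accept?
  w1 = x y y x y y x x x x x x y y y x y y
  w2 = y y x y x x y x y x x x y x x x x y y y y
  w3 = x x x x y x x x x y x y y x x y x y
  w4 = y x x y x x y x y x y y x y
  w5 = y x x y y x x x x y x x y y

w1: Trace: 0 -x-> 3 -y-> 0 -y-> 3 -x-> 2 -y-> 2 -y-> 2 -x-> 0 -x-> 3 -x-> 2 -x-> 0 -x-> 3 -x-> 2 -y-> 2 -y-> 2 -y-> 2 -x-> 0 -y-> 3 -y-> 0  → end 0, rejected
w2: Trace: 0 -y-> 3 -y-> 0 -x-> 3 -y-> 0 -x-> 3 -x-> 2 -y-> 2 -x-> 0 -y-> 3 -x-> 2 -x-> 0 -x-> 3 -y-> 0 -x-> 3 -x-> 2 -x-> 0 -x-> 3 -y-> 0 -y-> 3 -y-> 0 -y-> 3  → end 3, rejected
w3: Trace: 0 -x-> 3 -x-> 2 -x-> 0 -x-> 3 -y-> 0 -x-> 3 -x-> 2 -x-> 0 -x-> 3 -y-> 0 -x-> 3 -y-> 0 -y-> 3 -x-> 2 -x-> 0 -y-> 3 -x-> 2 -y-> 2  → end 2, accepted
w4: Trace: 0 -y-> 3 -x-> 2 -x-> 0 -y-> 3 -x-> 2 -x-> 0 -y-> 3 -x-> 2 -y-> 2 -x-> 0 -y-> 3 -y-> 0 -x-> 3 -y-> 0  → end 0, rejected
w5: Trace: 0 -y-> 3 -x-> 2 -x-> 0 -y-> 3 -y-> 0 -x-> 3 -x-> 2 -x-> 0 -x-> 3 -y-> 0 -x-> 3 -x-> 2 -y-> 2 -y-> 2  → end 2, accepted

2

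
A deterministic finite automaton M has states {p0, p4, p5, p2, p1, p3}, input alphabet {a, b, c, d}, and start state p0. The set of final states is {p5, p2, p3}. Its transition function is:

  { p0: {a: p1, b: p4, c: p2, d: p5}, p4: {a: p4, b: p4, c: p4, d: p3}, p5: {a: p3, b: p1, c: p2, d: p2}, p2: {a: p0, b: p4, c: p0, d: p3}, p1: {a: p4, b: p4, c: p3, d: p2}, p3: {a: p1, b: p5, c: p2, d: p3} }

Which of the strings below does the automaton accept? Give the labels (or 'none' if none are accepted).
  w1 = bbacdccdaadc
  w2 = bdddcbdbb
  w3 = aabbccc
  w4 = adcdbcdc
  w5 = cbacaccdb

w1: p0 → p4 → p4 → p4 → p4 → p3 → p2 → p0 → p5 → p3 → p1 → p2 → p0  → end p0, rejected
w2: p0 → p4 → p3 → p3 → p3 → p2 → p4 → p3 → p5 → p1  → end p1, rejected
w3: p0 → p1 → p4 → p4 → p4 → p4 → p4 → p4  → end p4, rejected
w4: p0 → p1 → p2 → p0 → p5 → p1 → p3 → p3 → p2  → end p2, accepted
w5: p0 → p2 → p4 → p4 → p4 → p4 → p4 → p4 → p3 → p5  → end p5, accepted

w4, w5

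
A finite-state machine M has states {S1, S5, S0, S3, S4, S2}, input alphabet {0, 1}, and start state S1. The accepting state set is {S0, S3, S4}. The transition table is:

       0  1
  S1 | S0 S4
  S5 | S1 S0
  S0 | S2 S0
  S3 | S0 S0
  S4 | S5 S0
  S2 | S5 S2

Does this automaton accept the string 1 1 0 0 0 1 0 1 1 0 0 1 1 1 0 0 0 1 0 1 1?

Yes

start at S1
read '1': S1 → S4
read '1': S4 → S0
read '0': S0 → S2
read '0': S2 → S5
read '0': S5 → S1
read '1': S1 → S4
read '0': S4 → S5
read '1': S5 → S0
read '1': S0 → S0
read '0': S0 → S2
read '0': S2 → S5
read '1': S5 → S0
read '1': S0 → S0
read '1': S0 → S0
read '0': S0 → S2
read '0': S2 → S5
read '0': S5 → S1
read '1': S1 → S4
read '0': S4 → S5
read '1': S5 → S0
read '1': S0 → S0
End state S0 is accepting.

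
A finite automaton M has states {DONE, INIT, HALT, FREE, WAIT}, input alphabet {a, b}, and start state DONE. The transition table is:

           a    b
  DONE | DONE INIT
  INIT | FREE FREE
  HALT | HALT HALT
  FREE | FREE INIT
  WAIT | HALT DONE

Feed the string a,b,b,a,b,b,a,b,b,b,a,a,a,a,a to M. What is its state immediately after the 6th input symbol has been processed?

FREE

Trace: DONE -a-> DONE -b-> INIT -b-> FREE -a-> FREE -b-> INIT -b-> FREE
After 6 symbols: FREE.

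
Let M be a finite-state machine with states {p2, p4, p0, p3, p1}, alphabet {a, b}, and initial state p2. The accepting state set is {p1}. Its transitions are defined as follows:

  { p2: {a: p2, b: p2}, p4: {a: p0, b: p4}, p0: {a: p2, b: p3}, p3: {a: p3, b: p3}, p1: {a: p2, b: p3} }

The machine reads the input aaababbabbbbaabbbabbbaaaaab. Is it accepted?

Trace: p2 -a-> p2 -a-> p2 -a-> p2 -b-> p2 -a-> p2 -b-> p2 -b-> p2 -a-> p2 -b-> p2 -b-> p2 -b-> p2 -b-> p2 -a-> p2 -a-> p2 -b-> p2 -b-> p2 -b-> p2 -a-> p2 -b-> p2 -b-> p2 -b-> p2 -a-> p2 -a-> p2 -a-> p2 -a-> p2 -a-> p2 -b-> p2
End state p2 is not accepting.

No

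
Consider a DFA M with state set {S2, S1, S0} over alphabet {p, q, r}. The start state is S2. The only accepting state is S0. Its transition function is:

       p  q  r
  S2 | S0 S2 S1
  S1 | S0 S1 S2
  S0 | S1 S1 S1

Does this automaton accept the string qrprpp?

No

Trace: S2 -q-> S2 -r-> S1 -p-> S0 -r-> S1 -p-> S0 -p-> S1
End state S1 is not accepting.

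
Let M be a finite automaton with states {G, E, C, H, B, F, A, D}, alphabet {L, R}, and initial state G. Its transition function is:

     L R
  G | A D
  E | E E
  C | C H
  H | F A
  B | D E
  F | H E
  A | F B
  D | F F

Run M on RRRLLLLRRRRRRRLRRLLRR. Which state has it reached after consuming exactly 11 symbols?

start at G
read 'R': G → D
read 'R': D → F
read 'R': F → E
read 'L': E → E
read 'L': E → E
read 'L': E → E
read 'L': E → E
read 'R': E → E
read 'R': E → E
read 'R': E → E
read 'R': E → E
After 11 symbols: E.

E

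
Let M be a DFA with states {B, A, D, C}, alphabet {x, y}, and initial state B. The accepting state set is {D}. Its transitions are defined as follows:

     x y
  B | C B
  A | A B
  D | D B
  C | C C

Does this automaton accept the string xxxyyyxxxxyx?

Trace: B -x-> C -x-> C -x-> C -y-> C -y-> C -y-> C -x-> C -x-> C -x-> C -x-> C -y-> C -x-> C
End state C is not accepting.

No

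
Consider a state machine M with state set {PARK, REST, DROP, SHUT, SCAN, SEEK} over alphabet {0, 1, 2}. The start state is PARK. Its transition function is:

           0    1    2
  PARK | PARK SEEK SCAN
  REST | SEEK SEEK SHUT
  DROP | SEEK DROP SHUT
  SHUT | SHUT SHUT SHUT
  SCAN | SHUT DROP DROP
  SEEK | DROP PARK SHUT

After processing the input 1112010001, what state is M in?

start at PARK
read '1': PARK → SEEK
read '1': SEEK → PARK
read '1': PARK → SEEK
read '2': SEEK → SHUT
read '0': SHUT → SHUT
read '1': SHUT → SHUT
read '0': SHUT → SHUT
read '0': SHUT → SHUT
read '0': SHUT → SHUT
read '1': SHUT → SHUT

SHUT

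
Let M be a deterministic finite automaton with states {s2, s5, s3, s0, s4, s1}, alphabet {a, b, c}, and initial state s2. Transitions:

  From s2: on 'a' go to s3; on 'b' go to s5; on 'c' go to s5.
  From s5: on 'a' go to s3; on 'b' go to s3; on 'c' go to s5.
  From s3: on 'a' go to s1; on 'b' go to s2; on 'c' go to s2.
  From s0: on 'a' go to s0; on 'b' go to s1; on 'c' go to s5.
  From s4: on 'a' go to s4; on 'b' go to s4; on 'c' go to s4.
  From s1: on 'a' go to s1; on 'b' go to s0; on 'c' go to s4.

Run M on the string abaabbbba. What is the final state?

s1

start at s2
read 'a': s2 → s3
read 'b': s3 → s2
read 'a': s2 → s3
read 'a': s3 → s1
read 'b': s1 → s0
read 'b': s0 → s1
read 'b': s1 → s0
read 'b': s0 → s1
read 'a': s1 → s1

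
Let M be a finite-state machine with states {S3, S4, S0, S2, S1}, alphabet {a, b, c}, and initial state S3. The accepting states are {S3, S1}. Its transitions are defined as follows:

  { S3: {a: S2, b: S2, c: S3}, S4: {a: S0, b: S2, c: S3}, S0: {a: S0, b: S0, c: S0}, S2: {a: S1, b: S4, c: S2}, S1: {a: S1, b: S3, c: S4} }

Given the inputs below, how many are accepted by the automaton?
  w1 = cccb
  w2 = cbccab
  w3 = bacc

w1: Trace: S3 -c-> S3 -c-> S3 -c-> S3 -b-> S2  → end S2, rejected
w2: Trace: S3 -c-> S3 -b-> S2 -c-> S2 -c-> S2 -a-> S1 -b-> S3  → end S3, accepted
w3: Trace: S3 -b-> S2 -a-> S1 -c-> S4 -c-> S3  → end S3, accepted

2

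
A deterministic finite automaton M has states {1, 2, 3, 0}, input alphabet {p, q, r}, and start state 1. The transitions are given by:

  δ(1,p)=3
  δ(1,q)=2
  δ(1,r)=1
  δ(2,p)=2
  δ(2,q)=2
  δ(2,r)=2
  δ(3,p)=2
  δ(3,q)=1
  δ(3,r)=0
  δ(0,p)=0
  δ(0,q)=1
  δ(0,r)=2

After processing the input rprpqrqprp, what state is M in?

start at 1
read 'r': 1 → 1
read 'p': 1 → 3
read 'r': 3 → 0
read 'p': 0 → 0
read 'q': 0 → 1
read 'r': 1 → 1
read 'q': 1 → 2
read 'p': 2 → 2
read 'r': 2 → 2
read 'p': 2 → 2

2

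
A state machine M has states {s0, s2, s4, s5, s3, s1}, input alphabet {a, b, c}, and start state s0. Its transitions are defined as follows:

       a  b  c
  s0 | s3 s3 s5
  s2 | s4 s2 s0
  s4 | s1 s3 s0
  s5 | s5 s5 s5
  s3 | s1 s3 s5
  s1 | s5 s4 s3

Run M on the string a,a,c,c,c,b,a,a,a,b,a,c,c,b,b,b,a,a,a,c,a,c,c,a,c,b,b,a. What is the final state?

s5

Trace: s0 -a-> s3 -a-> s1 -c-> s3 -c-> s5 -c-> s5 -b-> s5 -a-> s5 -a-> s5 -a-> s5 -b-> s5 -a-> s5 -c-> s5 -c-> s5 -b-> s5 -b-> s5 -b-> s5 -a-> s5 -a-> s5 -a-> s5 -c-> s5 -a-> s5 -c-> s5 -c-> s5 -a-> s5 -c-> s5 -b-> s5 -b-> s5 -a-> s5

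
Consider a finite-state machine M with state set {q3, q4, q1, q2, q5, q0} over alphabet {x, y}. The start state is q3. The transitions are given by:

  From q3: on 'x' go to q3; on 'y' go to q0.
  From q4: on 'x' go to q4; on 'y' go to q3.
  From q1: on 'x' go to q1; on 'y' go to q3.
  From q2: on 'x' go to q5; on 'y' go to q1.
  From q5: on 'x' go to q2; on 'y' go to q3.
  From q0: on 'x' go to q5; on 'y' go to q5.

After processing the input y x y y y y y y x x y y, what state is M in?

q0

start at q3
read 'y': q3 → q0
read 'x': q0 → q5
read 'y': q5 → q3
read 'y': q3 → q0
read 'y': q0 → q5
read 'y': q5 → q3
read 'y': q3 → q0
read 'y': q0 → q5
read 'x': q5 → q2
read 'x': q2 → q5
read 'y': q5 → q3
read 'y': q3 → q0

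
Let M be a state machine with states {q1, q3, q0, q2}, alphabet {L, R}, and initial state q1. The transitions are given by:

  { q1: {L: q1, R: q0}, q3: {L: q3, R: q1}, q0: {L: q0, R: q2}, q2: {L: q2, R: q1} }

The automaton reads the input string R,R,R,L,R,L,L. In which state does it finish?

q1 → q0 → q2 → q1 → q1 → q0 → q0 → q0

q0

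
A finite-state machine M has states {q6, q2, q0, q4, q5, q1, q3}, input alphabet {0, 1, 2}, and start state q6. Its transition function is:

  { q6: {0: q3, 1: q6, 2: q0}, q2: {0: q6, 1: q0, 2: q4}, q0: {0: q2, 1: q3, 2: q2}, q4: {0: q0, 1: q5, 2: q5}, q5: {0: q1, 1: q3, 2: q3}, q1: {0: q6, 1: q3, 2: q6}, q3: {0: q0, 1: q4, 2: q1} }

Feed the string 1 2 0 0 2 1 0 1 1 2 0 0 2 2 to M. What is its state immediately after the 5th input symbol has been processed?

q0

Trace: q6 -1-> q6 -2-> q0 -0-> q2 -0-> q6 -2-> q0
After 5 symbols: q0.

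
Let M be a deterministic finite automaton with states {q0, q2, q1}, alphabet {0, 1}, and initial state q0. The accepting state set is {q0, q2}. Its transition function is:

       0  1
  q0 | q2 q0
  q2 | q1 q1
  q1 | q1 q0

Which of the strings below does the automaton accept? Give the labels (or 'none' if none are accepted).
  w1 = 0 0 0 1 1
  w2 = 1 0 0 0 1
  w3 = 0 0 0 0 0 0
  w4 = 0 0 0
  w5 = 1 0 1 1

w1: Trace: q0 -0-> q2 -0-> q1 -0-> q1 -1-> q0 -1-> q0  → end q0, accepted
w2: Trace: q0 -1-> q0 -0-> q2 -0-> q1 -0-> q1 -1-> q0  → end q0, accepted
w3: Trace: q0 -0-> q2 -0-> q1 -0-> q1 -0-> q1 -0-> q1 -0-> q1  → end q1, rejected
w4: Trace: q0 -0-> q2 -0-> q1 -0-> q1  → end q1, rejected
w5: Trace: q0 -1-> q0 -0-> q2 -1-> q1 -1-> q0  → end q0, accepted

w1, w2, w5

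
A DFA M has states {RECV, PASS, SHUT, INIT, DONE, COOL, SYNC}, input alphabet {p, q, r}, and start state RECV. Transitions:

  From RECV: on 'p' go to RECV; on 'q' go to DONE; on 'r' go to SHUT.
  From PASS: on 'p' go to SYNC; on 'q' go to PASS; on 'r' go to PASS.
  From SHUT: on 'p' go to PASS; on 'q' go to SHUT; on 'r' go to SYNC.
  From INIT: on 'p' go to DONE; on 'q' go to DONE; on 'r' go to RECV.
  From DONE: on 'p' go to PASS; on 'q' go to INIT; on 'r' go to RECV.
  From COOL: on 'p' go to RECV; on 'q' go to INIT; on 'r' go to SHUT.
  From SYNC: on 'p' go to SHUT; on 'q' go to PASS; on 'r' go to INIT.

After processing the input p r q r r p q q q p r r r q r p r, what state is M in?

INIT

RECV → RECV → SHUT → SHUT → SYNC → INIT → DONE → INIT → DONE → INIT → DONE → RECV → SHUT → SYNC → PASS → PASS → SYNC → INIT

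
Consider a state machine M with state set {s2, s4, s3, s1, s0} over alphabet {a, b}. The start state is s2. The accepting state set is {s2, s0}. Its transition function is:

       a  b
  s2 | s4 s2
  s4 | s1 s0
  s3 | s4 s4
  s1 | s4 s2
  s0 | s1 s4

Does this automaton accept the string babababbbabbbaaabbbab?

s2 → s2 → s4 → s0 → s1 → s2 → s4 → s0 → s4 → s0 → s1 → s2 → s2 → s2 → s4 → s1 → s4 → s0 → s4 → s0 → s1 → s2
End state s2 is accepting.

Yes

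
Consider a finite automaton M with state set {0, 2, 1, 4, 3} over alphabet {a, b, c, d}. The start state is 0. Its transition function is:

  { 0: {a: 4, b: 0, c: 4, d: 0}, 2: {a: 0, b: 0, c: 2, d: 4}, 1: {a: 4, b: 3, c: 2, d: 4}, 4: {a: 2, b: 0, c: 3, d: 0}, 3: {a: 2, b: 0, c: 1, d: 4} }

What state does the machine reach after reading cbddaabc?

start at 0
read 'c': 0 → 4
read 'b': 4 → 0
read 'd': 0 → 0
read 'd': 0 → 0
read 'a': 0 → 4
read 'a': 4 → 2
read 'b': 2 → 0
read 'c': 0 → 4

4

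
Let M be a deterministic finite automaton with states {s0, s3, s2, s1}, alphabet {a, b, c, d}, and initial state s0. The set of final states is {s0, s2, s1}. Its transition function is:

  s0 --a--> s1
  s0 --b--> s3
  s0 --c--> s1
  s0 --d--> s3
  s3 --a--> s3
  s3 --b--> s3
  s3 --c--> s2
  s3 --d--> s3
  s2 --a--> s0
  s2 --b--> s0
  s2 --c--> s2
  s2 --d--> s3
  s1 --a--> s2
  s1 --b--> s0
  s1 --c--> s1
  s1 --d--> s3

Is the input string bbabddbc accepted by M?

Yes

s0 → s3 → s3 → s3 → s3 → s3 → s3 → s3 → s2
End state s2 is accepting.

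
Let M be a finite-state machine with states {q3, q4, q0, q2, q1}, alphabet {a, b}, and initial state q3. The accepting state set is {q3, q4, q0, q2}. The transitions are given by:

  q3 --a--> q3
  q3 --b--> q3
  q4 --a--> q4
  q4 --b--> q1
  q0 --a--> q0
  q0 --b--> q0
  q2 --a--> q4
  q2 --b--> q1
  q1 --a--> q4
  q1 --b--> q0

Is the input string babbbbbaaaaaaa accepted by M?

start at q3
read 'b': q3 → q3
read 'a': q3 → q3
read 'b': q3 → q3
read 'b': q3 → q3
read 'b': q3 → q3
read 'b': q3 → q3
read 'b': q3 → q3
read 'a': q3 → q3
read 'a': q3 → q3
read 'a': q3 → q3
read 'a': q3 → q3
read 'a': q3 → q3
read 'a': q3 → q3
read 'a': q3 → q3
End state q3 is accepting.

Yes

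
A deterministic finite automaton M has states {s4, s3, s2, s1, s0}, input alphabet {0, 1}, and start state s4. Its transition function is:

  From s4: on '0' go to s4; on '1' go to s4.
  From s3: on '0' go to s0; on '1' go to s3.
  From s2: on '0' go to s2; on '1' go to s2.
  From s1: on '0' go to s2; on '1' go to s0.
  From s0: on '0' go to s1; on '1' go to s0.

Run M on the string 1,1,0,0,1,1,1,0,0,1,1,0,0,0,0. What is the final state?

Trace: s4 -1-> s4 -1-> s4 -0-> s4 -0-> s4 -1-> s4 -1-> s4 -1-> s4 -0-> s4 -0-> s4 -1-> s4 -1-> s4 -0-> s4 -0-> s4 -0-> s4 -0-> s4

s4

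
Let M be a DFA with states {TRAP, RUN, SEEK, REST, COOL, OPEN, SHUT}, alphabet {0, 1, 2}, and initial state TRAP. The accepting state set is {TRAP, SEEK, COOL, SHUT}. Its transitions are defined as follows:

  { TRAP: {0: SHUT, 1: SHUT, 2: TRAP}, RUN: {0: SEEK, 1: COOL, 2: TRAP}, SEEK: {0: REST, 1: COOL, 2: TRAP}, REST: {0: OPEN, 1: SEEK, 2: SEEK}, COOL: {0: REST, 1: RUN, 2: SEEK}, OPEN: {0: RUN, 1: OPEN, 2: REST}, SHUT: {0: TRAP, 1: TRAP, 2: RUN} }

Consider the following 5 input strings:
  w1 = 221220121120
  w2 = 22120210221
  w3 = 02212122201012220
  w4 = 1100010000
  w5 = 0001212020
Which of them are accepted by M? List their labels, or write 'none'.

w1, w2, w3, w4, w5

w1: TRAP → TRAP → TRAP → SHUT → RUN → TRAP → SHUT → TRAP → TRAP → SHUT → TRAP → TRAP → SHUT  → end SHUT, accepted
w2: TRAP → TRAP → TRAP → SHUT → RUN → SEEK → TRAP → SHUT → TRAP → TRAP → TRAP → SHUT  → end SHUT, accepted
w3: TRAP → SHUT → RUN → TRAP → SHUT → RUN → COOL → SEEK → TRAP → TRAP → SHUT → TRAP → SHUT → TRAP → TRAP → TRAP → TRAP → SHUT  → end SHUT, accepted
w4: TRAP → SHUT → TRAP → SHUT → TRAP → SHUT → TRAP → SHUT → TRAP → SHUT → TRAP  → end TRAP, accepted
w5: TRAP → SHUT → TRAP → SHUT → TRAP → TRAP → SHUT → RUN → SEEK → TRAP → SHUT  → end SHUT, accepted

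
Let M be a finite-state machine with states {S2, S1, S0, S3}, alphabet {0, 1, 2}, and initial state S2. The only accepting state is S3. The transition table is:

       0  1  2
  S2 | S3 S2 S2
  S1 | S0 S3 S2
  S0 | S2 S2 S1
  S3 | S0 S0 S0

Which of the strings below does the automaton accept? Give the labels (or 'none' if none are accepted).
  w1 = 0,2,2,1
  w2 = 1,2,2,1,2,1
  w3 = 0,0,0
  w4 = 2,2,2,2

w1

w1: Trace: S2 -0-> S3 -2-> S0 -2-> S1 -1-> S3  → end S3, accepted
w2: Trace: S2 -1-> S2 -2-> S2 -2-> S2 -1-> S2 -2-> S2 -1-> S2  → end S2, rejected
w3: Trace: S2 -0-> S3 -0-> S0 -0-> S2  → end S2, rejected
w4: Trace: S2 -2-> S2 -2-> S2 -2-> S2 -2-> S2  → end S2, rejected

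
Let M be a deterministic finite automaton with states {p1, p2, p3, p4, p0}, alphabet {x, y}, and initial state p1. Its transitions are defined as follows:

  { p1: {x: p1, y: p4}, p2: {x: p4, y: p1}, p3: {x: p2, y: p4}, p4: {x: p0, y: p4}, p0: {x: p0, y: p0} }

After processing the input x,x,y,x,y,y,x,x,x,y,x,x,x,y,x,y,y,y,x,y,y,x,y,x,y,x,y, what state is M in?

p1 → p1 → p1 → p4 → p0 → p0 → p0 → p0 → p0 → p0 → p0 → p0 → p0 → p0 → p0 → p0 → p0 → p0 → p0 → p0 → p0 → p0 → p0 → p0 → p0 → p0 → p0 → p0

p0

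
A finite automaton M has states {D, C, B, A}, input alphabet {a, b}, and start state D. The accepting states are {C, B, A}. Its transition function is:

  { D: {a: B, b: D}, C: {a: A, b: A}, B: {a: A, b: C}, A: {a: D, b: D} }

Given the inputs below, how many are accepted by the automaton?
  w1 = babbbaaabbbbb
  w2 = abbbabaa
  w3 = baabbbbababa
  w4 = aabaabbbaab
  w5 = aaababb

2

w1: Trace: D -b-> D -a-> B -b-> C -b-> A -b-> D -a-> B -a-> A -a-> D -b-> D -b-> D -b-> D -b-> D -b-> D  → end D, rejected
w2: Trace: D -a-> B -b-> C -b-> A -b-> D -a-> B -b-> C -a-> A -a-> D  → end D, rejected
w3: Trace: D -b-> D -a-> B -a-> A -b-> D -b-> D -b-> D -b-> D -a-> B -b-> C -a-> A -b-> D -a-> B  → end B, accepted
w4: Trace: D -a-> B -a-> A -b-> D -a-> B -a-> A -b-> D -b-> D -b-> D -a-> B -a-> A -b-> D  → end D, rejected
w5: Trace: D -a-> B -a-> A -a-> D -b-> D -a-> B -b-> C -b-> A  → end A, accepted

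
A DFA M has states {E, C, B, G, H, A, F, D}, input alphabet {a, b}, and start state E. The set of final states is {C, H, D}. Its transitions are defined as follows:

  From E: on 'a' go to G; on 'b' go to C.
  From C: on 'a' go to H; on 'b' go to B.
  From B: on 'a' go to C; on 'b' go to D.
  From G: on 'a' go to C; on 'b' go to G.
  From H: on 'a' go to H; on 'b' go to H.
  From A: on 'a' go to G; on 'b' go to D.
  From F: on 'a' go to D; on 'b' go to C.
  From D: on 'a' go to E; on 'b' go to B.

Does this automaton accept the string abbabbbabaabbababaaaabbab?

E → G → G → G → C → B → D → B → C → B → C → H → H → H → H → H → H → H → H → H → H → H → H → H → H → H
End state H is accepting.

Yes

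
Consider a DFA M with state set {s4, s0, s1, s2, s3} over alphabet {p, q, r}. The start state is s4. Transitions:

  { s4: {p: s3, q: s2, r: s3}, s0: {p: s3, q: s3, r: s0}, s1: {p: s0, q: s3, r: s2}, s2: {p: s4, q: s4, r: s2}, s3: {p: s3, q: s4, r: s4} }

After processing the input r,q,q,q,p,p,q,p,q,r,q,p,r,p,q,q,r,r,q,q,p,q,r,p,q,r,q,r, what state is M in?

s3

start at s4
read 'r': s4 → s3
read 'q': s3 → s4
read 'q': s4 → s2
read 'q': s2 → s4
read 'p': s4 → s3
read 'p': s3 → s3
read 'q': s3 → s4
read 'p': s4 → s3
read 'q': s3 → s4
read 'r': s4 → s3
read 'q': s3 → s4
read 'p': s4 → s3
read 'r': s3 → s4
read 'p': s4 → s3
read 'q': s3 → s4
read 'q': s4 → s2
read 'r': s2 → s2
read 'r': s2 → s2
read 'q': s2 → s4
read 'q': s4 → s2
read 'p': s2 → s4
read 'q': s4 → s2
read 'r': s2 → s2
read 'p': s2 → s4
read 'q': s4 → s2
read 'r': s2 → s2
read 'q': s2 → s4
read 'r': s4 → s3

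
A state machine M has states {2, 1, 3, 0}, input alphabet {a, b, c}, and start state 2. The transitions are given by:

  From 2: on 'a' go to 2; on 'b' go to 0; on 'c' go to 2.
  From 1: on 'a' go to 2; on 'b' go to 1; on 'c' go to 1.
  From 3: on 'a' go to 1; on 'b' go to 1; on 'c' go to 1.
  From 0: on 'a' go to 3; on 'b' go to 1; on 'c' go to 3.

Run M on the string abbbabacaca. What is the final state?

2 → 2 → 0 → 1 → 1 → 2 → 0 → 3 → 1 → 2 → 2 → 2

2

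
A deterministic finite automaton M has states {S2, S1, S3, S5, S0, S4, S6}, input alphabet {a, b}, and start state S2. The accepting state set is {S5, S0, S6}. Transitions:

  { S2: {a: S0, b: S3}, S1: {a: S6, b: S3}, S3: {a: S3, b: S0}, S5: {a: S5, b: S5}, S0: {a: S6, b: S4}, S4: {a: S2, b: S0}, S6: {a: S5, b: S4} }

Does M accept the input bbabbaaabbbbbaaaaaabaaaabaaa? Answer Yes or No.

Yes

S2 → S3 → S0 → S6 → S4 → S0 → S6 → S5 → S5 → S5 → S5 → S5 → S5 → S5 → S5 → S5 → S5 → S5 → S5 → S5 → S5 → S5 → S5 → S5 → S5 → S5 → S5 → S5 → S5
End state S5 is accepting.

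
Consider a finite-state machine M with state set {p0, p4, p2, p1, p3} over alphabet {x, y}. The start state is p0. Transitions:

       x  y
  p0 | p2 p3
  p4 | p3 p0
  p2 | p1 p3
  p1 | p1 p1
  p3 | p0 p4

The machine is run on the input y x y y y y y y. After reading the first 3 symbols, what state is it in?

p3

Trace: p0 -y-> p3 -x-> p0 -y-> p3
After 3 symbols: p3.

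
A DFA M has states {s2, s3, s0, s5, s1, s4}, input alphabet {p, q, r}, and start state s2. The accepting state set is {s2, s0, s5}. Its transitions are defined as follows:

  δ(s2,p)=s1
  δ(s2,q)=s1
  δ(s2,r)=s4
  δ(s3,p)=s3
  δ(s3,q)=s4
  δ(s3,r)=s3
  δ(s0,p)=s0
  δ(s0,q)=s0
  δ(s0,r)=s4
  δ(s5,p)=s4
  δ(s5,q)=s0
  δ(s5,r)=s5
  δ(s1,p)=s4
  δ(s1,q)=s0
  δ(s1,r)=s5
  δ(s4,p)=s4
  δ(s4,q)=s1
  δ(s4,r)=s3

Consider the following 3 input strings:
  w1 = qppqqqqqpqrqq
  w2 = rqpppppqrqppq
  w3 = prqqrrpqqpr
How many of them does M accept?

2

w1: Trace: s2 -q-> s1 -p-> s4 -p-> s4 -q-> s1 -q-> s0 -q-> s0 -q-> s0 -q-> s0 -p-> s0 -q-> s0 -r-> s4 -q-> s1 -q-> s0  → end s0, accepted
w2: Trace: s2 -r-> s4 -q-> s1 -p-> s4 -p-> s4 -p-> s4 -p-> s4 -p-> s4 -q-> s1 -r-> s5 -q-> s0 -p-> s0 -p-> s0 -q-> s0  → end s0, accepted
w3: Trace: s2 -p-> s1 -r-> s5 -q-> s0 -q-> s0 -r-> s4 -r-> s3 -p-> s3 -q-> s4 -q-> s1 -p-> s4 -r-> s3  → end s3, rejected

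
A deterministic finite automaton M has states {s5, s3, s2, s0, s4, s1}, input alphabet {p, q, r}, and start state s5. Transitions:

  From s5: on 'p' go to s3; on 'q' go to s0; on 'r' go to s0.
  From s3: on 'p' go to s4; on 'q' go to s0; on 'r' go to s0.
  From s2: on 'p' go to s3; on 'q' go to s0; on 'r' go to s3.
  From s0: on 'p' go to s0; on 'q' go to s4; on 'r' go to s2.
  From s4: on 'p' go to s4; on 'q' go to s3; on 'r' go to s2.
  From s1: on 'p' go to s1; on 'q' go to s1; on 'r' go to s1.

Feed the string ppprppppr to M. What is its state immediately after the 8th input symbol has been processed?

s4

Trace: s5 -p-> s3 -p-> s4 -p-> s4 -r-> s2 -p-> s3 -p-> s4 -p-> s4 -p-> s4
After 8 symbols: s4.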